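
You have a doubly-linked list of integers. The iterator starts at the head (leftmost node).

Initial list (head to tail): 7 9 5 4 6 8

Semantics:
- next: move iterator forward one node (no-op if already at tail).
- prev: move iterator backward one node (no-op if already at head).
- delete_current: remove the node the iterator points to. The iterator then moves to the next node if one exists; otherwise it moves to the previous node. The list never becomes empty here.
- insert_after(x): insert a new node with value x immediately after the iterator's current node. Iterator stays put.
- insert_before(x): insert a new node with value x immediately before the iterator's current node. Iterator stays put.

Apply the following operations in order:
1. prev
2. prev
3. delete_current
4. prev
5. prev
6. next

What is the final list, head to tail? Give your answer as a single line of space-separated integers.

After 1 (prev): list=[7, 9, 5, 4, 6, 8] cursor@7
After 2 (prev): list=[7, 9, 5, 4, 6, 8] cursor@7
After 3 (delete_current): list=[9, 5, 4, 6, 8] cursor@9
After 4 (prev): list=[9, 5, 4, 6, 8] cursor@9
After 5 (prev): list=[9, 5, 4, 6, 8] cursor@9
After 6 (next): list=[9, 5, 4, 6, 8] cursor@5

Answer: 9 5 4 6 8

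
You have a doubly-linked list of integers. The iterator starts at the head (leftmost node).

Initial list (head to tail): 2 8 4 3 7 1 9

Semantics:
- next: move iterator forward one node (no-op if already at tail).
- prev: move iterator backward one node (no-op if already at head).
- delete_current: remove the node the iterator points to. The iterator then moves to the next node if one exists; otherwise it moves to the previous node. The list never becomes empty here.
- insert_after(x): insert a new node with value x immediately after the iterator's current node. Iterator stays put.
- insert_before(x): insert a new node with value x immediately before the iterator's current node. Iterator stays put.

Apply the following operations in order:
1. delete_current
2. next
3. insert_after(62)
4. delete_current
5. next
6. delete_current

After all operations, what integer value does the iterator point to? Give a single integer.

Answer: 7

Derivation:
After 1 (delete_current): list=[8, 4, 3, 7, 1, 9] cursor@8
After 2 (next): list=[8, 4, 3, 7, 1, 9] cursor@4
After 3 (insert_after(62)): list=[8, 4, 62, 3, 7, 1, 9] cursor@4
After 4 (delete_current): list=[8, 62, 3, 7, 1, 9] cursor@62
After 5 (next): list=[8, 62, 3, 7, 1, 9] cursor@3
After 6 (delete_current): list=[8, 62, 7, 1, 9] cursor@7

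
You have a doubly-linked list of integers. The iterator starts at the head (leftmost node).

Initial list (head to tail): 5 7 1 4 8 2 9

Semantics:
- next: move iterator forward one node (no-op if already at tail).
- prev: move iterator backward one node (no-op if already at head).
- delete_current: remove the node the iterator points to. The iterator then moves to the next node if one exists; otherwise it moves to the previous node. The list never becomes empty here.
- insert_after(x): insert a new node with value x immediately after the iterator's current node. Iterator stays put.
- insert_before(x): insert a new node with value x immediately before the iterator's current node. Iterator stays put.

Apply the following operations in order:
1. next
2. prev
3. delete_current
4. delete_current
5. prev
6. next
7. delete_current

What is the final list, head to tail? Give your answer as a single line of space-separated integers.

Answer: 1 8 2 9

Derivation:
After 1 (next): list=[5, 7, 1, 4, 8, 2, 9] cursor@7
After 2 (prev): list=[5, 7, 1, 4, 8, 2, 9] cursor@5
After 3 (delete_current): list=[7, 1, 4, 8, 2, 9] cursor@7
After 4 (delete_current): list=[1, 4, 8, 2, 9] cursor@1
After 5 (prev): list=[1, 4, 8, 2, 9] cursor@1
After 6 (next): list=[1, 4, 8, 2, 9] cursor@4
After 7 (delete_current): list=[1, 8, 2, 9] cursor@8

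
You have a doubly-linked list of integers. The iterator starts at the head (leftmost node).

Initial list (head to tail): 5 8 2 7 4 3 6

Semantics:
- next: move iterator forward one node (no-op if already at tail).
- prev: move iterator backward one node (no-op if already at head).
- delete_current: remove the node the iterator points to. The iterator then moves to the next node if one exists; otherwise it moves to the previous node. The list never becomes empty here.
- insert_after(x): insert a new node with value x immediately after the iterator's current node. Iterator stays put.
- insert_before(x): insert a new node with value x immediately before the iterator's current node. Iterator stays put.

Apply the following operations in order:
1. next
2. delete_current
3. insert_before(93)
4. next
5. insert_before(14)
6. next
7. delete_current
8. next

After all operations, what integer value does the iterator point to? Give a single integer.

Answer: 6

Derivation:
After 1 (next): list=[5, 8, 2, 7, 4, 3, 6] cursor@8
After 2 (delete_current): list=[5, 2, 7, 4, 3, 6] cursor@2
After 3 (insert_before(93)): list=[5, 93, 2, 7, 4, 3, 6] cursor@2
After 4 (next): list=[5, 93, 2, 7, 4, 3, 6] cursor@7
After 5 (insert_before(14)): list=[5, 93, 2, 14, 7, 4, 3, 6] cursor@7
After 6 (next): list=[5, 93, 2, 14, 7, 4, 3, 6] cursor@4
After 7 (delete_current): list=[5, 93, 2, 14, 7, 3, 6] cursor@3
After 8 (next): list=[5, 93, 2, 14, 7, 3, 6] cursor@6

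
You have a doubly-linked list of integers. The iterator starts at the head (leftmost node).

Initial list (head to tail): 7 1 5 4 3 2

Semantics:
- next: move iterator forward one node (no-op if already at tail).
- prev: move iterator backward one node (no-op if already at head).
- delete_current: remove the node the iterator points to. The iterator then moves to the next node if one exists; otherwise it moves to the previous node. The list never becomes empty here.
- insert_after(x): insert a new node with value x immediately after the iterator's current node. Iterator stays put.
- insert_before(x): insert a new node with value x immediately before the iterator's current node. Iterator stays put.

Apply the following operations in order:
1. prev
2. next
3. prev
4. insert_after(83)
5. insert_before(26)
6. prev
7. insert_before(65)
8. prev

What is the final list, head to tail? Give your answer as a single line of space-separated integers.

After 1 (prev): list=[7, 1, 5, 4, 3, 2] cursor@7
After 2 (next): list=[7, 1, 5, 4, 3, 2] cursor@1
After 3 (prev): list=[7, 1, 5, 4, 3, 2] cursor@7
After 4 (insert_after(83)): list=[7, 83, 1, 5, 4, 3, 2] cursor@7
After 5 (insert_before(26)): list=[26, 7, 83, 1, 5, 4, 3, 2] cursor@7
After 6 (prev): list=[26, 7, 83, 1, 5, 4, 3, 2] cursor@26
After 7 (insert_before(65)): list=[65, 26, 7, 83, 1, 5, 4, 3, 2] cursor@26
After 8 (prev): list=[65, 26, 7, 83, 1, 5, 4, 3, 2] cursor@65

Answer: 65 26 7 83 1 5 4 3 2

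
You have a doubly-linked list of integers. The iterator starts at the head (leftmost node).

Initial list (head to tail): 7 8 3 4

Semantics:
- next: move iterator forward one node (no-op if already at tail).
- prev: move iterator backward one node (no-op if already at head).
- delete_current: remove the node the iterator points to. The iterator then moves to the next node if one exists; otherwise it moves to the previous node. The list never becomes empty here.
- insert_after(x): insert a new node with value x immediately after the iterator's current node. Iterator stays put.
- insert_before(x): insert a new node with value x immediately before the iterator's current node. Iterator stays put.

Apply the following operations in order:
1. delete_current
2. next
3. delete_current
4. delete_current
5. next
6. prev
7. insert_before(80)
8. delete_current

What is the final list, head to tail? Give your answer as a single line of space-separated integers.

After 1 (delete_current): list=[8, 3, 4] cursor@8
After 2 (next): list=[8, 3, 4] cursor@3
After 3 (delete_current): list=[8, 4] cursor@4
After 4 (delete_current): list=[8] cursor@8
After 5 (next): list=[8] cursor@8
After 6 (prev): list=[8] cursor@8
After 7 (insert_before(80)): list=[80, 8] cursor@8
After 8 (delete_current): list=[80] cursor@80

Answer: 80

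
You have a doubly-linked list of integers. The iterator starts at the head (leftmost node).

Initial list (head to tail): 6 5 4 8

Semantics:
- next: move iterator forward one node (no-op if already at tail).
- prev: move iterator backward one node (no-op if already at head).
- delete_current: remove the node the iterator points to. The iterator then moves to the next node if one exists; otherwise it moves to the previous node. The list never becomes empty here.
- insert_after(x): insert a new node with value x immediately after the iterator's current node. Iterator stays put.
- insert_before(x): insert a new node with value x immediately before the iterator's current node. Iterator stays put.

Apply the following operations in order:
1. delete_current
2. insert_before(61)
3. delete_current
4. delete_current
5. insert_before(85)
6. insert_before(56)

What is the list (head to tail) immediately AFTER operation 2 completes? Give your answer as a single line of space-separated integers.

After 1 (delete_current): list=[5, 4, 8] cursor@5
After 2 (insert_before(61)): list=[61, 5, 4, 8] cursor@5

Answer: 61 5 4 8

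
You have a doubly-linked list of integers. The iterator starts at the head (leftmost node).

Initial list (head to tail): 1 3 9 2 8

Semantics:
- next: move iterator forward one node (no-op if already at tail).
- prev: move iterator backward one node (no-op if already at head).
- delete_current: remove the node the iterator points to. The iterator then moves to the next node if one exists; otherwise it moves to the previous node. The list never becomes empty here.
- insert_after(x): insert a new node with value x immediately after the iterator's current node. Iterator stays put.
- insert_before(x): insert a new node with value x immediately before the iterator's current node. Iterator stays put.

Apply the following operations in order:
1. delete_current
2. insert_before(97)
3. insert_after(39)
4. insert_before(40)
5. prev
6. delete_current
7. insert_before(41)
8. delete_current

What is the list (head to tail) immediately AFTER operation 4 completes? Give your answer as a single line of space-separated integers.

Answer: 97 40 3 39 9 2 8

Derivation:
After 1 (delete_current): list=[3, 9, 2, 8] cursor@3
After 2 (insert_before(97)): list=[97, 3, 9, 2, 8] cursor@3
After 3 (insert_after(39)): list=[97, 3, 39, 9, 2, 8] cursor@3
After 4 (insert_before(40)): list=[97, 40, 3, 39, 9, 2, 8] cursor@3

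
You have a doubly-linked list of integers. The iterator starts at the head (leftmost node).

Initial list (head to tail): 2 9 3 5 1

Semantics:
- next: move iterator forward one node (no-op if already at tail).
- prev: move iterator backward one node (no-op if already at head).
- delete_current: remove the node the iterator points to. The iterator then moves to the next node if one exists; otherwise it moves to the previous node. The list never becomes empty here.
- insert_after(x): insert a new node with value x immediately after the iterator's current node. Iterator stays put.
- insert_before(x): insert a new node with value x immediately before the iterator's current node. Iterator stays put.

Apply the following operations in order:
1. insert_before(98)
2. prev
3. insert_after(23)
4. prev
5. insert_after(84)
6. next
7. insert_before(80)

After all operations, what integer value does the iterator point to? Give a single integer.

After 1 (insert_before(98)): list=[98, 2, 9, 3, 5, 1] cursor@2
After 2 (prev): list=[98, 2, 9, 3, 5, 1] cursor@98
After 3 (insert_after(23)): list=[98, 23, 2, 9, 3, 5, 1] cursor@98
After 4 (prev): list=[98, 23, 2, 9, 3, 5, 1] cursor@98
After 5 (insert_after(84)): list=[98, 84, 23, 2, 9, 3, 5, 1] cursor@98
After 6 (next): list=[98, 84, 23, 2, 9, 3, 5, 1] cursor@84
After 7 (insert_before(80)): list=[98, 80, 84, 23, 2, 9, 3, 5, 1] cursor@84

Answer: 84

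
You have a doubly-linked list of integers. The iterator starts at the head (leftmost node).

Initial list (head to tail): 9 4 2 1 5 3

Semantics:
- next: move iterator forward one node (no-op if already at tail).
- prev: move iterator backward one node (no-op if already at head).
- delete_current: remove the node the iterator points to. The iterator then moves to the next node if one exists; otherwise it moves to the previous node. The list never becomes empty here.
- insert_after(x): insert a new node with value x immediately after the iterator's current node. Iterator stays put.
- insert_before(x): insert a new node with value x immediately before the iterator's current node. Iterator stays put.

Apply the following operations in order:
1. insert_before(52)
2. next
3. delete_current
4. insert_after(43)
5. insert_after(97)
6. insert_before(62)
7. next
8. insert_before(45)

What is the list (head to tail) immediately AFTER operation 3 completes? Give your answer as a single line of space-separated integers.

After 1 (insert_before(52)): list=[52, 9, 4, 2, 1, 5, 3] cursor@9
After 2 (next): list=[52, 9, 4, 2, 1, 5, 3] cursor@4
After 3 (delete_current): list=[52, 9, 2, 1, 5, 3] cursor@2

Answer: 52 9 2 1 5 3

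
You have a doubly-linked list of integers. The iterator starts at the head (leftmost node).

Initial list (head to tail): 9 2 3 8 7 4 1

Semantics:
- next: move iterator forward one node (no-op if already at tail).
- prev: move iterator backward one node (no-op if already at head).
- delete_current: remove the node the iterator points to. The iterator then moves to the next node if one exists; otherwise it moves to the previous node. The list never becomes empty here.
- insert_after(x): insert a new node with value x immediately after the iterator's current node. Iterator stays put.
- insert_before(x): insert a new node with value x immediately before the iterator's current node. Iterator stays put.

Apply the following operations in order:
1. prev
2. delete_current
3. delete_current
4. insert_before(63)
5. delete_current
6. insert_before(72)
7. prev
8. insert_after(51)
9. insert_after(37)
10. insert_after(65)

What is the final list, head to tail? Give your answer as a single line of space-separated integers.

Answer: 63 72 65 37 51 8 7 4 1

Derivation:
After 1 (prev): list=[9, 2, 3, 8, 7, 4, 1] cursor@9
After 2 (delete_current): list=[2, 3, 8, 7, 4, 1] cursor@2
After 3 (delete_current): list=[3, 8, 7, 4, 1] cursor@3
After 4 (insert_before(63)): list=[63, 3, 8, 7, 4, 1] cursor@3
After 5 (delete_current): list=[63, 8, 7, 4, 1] cursor@8
After 6 (insert_before(72)): list=[63, 72, 8, 7, 4, 1] cursor@8
After 7 (prev): list=[63, 72, 8, 7, 4, 1] cursor@72
After 8 (insert_after(51)): list=[63, 72, 51, 8, 7, 4, 1] cursor@72
After 9 (insert_after(37)): list=[63, 72, 37, 51, 8, 7, 4, 1] cursor@72
After 10 (insert_after(65)): list=[63, 72, 65, 37, 51, 8, 7, 4, 1] cursor@72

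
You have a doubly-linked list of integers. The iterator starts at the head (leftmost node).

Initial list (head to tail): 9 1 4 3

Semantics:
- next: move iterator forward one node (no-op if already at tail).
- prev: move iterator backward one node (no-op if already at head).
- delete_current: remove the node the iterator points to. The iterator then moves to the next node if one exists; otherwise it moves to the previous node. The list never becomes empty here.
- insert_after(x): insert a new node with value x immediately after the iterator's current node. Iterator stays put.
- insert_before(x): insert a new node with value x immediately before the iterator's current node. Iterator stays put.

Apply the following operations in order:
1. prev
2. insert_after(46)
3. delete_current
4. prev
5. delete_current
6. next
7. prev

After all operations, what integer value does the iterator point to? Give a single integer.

After 1 (prev): list=[9, 1, 4, 3] cursor@9
After 2 (insert_after(46)): list=[9, 46, 1, 4, 3] cursor@9
After 3 (delete_current): list=[46, 1, 4, 3] cursor@46
After 4 (prev): list=[46, 1, 4, 3] cursor@46
After 5 (delete_current): list=[1, 4, 3] cursor@1
After 6 (next): list=[1, 4, 3] cursor@4
After 7 (prev): list=[1, 4, 3] cursor@1

Answer: 1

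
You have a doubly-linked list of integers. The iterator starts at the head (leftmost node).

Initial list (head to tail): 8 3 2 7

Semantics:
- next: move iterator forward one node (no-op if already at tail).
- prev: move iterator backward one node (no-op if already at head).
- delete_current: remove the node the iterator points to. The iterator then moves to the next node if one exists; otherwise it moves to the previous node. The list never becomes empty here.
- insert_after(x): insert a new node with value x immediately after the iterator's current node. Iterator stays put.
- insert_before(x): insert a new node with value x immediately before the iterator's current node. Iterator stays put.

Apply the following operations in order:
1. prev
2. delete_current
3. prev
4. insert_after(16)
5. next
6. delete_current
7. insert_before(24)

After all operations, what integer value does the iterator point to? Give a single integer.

Answer: 2

Derivation:
After 1 (prev): list=[8, 3, 2, 7] cursor@8
After 2 (delete_current): list=[3, 2, 7] cursor@3
After 3 (prev): list=[3, 2, 7] cursor@3
After 4 (insert_after(16)): list=[3, 16, 2, 7] cursor@3
After 5 (next): list=[3, 16, 2, 7] cursor@16
After 6 (delete_current): list=[3, 2, 7] cursor@2
After 7 (insert_before(24)): list=[3, 24, 2, 7] cursor@2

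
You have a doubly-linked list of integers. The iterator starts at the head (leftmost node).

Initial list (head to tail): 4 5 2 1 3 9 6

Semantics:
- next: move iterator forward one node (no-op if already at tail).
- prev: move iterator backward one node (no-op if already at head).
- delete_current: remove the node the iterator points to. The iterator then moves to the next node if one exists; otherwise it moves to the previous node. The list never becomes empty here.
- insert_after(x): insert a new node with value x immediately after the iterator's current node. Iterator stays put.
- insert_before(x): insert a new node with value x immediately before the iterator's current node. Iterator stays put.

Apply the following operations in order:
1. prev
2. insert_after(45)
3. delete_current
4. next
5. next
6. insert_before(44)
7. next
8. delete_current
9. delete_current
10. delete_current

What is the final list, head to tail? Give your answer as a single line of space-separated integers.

Answer: 45 5 44 2 6

Derivation:
After 1 (prev): list=[4, 5, 2, 1, 3, 9, 6] cursor@4
After 2 (insert_after(45)): list=[4, 45, 5, 2, 1, 3, 9, 6] cursor@4
After 3 (delete_current): list=[45, 5, 2, 1, 3, 9, 6] cursor@45
After 4 (next): list=[45, 5, 2, 1, 3, 9, 6] cursor@5
After 5 (next): list=[45, 5, 2, 1, 3, 9, 6] cursor@2
After 6 (insert_before(44)): list=[45, 5, 44, 2, 1, 3, 9, 6] cursor@2
After 7 (next): list=[45, 5, 44, 2, 1, 3, 9, 6] cursor@1
After 8 (delete_current): list=[45, 5, 44, 2, 3, 9, 6] cursor@3
After 9 (delete_current): list=[45, 5, 44, 2, 9, 6] cursor@9
After 10 (delete_current): list=[45, 5, 44, 2, 6] cursor@6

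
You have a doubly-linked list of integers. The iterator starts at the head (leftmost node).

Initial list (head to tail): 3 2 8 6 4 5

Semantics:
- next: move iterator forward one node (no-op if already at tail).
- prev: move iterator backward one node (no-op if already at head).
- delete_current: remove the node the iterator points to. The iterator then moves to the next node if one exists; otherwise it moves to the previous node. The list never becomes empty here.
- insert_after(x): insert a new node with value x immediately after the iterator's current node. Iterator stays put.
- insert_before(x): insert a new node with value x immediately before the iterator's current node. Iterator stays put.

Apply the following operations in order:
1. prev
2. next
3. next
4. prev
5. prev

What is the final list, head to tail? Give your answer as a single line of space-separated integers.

Answer: 3 2 8 6 4 5

Derivation:
After 1 (prev): list=[3, 2, 8, 6, 4, 5] cursor@3
After 2 (next): list=[3, 2, 8, 6, 4, 5] cursor@2
After 3 (next): list=[3, 2, 8, 6, 4, 5] cursor@8
After 4 (prev): list=[3, 2, 8, 6, 4, 5] cursor@2
After 5 (prev): list=[3, 2, 8, 6, 4, 5] cursor@3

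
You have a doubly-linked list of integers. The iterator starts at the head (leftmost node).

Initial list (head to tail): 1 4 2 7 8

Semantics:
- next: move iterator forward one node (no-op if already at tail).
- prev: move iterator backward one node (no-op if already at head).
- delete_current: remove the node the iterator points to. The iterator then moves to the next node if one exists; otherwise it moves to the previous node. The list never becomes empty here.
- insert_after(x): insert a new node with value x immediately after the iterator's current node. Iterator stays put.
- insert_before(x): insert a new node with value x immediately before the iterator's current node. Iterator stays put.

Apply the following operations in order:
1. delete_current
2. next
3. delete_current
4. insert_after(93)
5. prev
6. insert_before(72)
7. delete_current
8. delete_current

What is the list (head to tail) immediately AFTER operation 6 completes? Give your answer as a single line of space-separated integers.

Answer: 72 4 7 93 8

Derivation:
After 1 (delete_current): list=[4, 2, 7, 8] cursor@4
After 2 (next): list=[4, 2, 7, 8] cursor@2
After 3 (delete_current): list=[4, 7, 8] cursor@7
After 4 (insert_after(93)): list=[4, 7, 93, 8] cursor@7
After 5 (prev): list=[4, 7, 93, 8] cursor@4
After 6 (insert_before(72)): list=[72, 4, 7, 93, 8] cursor@4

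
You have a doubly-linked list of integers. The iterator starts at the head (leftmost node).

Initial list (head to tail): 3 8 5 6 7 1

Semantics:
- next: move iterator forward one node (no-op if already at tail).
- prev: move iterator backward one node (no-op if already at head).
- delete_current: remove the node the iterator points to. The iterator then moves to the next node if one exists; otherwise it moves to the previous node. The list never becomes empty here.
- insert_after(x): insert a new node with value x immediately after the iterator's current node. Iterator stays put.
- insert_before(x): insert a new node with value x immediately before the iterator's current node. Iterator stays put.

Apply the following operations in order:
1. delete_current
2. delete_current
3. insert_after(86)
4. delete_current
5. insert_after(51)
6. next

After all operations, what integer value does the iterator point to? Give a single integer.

Answer: 51

Derivation:
After 1 (delete_current): list=[8, 5, 6, 7, 1] cursor@8
After 2 (delete_current): list=[5, 6, 7, 1] cursor@5
After 3 (insert_after(86)): list=[5, 86, 6, 7, 1] cursor@5
After 4 (delete_current): list=[86, 6, 7, 1] cursor@86
After 5 (insert_after(51)): list=[86, 51, 6, 7, 1] cursor@86
After 6 (next): list=[86, 51, 6, 7, 1] cursor@51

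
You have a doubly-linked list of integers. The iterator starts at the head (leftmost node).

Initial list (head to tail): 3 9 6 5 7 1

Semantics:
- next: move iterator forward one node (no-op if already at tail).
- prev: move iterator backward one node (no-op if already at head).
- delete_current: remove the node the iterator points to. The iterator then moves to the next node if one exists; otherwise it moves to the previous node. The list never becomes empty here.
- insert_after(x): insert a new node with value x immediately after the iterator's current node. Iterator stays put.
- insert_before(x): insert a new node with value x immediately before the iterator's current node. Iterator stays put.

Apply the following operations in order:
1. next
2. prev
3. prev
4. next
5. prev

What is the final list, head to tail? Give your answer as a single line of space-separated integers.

After 1 (next): list=[3, 9, 6, 5, 7, 1] cursor@9
After 2 (prev): list=[3, 9, 6, 5, 7, 1] cursor@3
After 3 (prev): list=[3, 9, 6, 5, 7, 1] cursor@3
After 4 (next): list=[3, 9, 6, 5, 7, 1] cursor@9
After 5 (prev): list=[3, 9, 6, 5, 7, 1] cursor@3

Answer: 3 9 6 5 7 1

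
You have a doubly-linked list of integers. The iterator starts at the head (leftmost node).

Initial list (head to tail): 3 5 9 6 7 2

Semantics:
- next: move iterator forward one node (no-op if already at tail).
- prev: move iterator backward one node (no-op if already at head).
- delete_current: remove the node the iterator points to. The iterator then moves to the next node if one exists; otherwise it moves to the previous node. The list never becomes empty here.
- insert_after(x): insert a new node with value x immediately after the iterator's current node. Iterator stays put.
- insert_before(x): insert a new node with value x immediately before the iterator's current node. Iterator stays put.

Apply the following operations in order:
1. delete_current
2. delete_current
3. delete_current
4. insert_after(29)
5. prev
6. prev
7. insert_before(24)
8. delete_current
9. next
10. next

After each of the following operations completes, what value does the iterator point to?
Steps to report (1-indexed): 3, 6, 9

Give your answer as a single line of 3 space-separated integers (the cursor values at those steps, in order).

After 1 (delete_current): list=[5, 9, 6, 7, 2] cursor@5
After 2 (delete_current): list=[9, 6, 7, 2] cursor@9
After 3 (delete_current): list=[6, 7, 2] cursor@6
After 4 (insert_after(29)): list=[6, 29, 7, 2] cursor@6
After 5 (prev): list=[6, 29, 7, 2] cursor@6
After 6 (prev): list=[6, 29, 7, 2] cursor@6
After 7 (insert_before(24)): list=[24, 6, 29, 7, 2] cursor@6
After 8 (delete_current): list=[24, 29, 7, 2] cursor@29
After 9 (next): list=[24, 29, 7, 2] cursor@7
After 10 (next): list=[24, 29, 7, 2] cursor@2

Answer: 6 6 7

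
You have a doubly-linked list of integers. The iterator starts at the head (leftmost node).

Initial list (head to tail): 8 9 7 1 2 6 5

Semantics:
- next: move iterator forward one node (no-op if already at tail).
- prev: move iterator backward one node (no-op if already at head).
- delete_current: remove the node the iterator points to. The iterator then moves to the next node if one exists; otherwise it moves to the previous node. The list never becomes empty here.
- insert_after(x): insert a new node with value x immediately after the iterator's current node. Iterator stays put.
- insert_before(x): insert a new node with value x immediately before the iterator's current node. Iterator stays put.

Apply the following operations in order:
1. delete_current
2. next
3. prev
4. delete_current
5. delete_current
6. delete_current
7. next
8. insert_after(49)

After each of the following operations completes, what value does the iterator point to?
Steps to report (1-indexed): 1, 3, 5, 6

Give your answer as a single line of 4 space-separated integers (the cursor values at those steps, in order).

After 1 (delete_current): list=[9, 7, 1, 2, 6, 5] cursor@9
After 2 (next): list=[9, 7, 1, 2, 6, 5] cursor@7
After 3 (prev): list=[9, 7, 1, 2, 6, 5] cursor@9
After 4 (delete_current): list=[7, 1, 2, 6, 5] cursor@7
After 5 (delete_current): list=[1, 2, 6, 5] cursor@1
After 6 (delete_current): list=[2, 6, 5] cursor@2
After 7 (next): list=[2, 6, 5] cursor@6
After 8 (insert_after(49)): list=[2, 6, 49, 5] cursor@6

Answer: 9 9 1 2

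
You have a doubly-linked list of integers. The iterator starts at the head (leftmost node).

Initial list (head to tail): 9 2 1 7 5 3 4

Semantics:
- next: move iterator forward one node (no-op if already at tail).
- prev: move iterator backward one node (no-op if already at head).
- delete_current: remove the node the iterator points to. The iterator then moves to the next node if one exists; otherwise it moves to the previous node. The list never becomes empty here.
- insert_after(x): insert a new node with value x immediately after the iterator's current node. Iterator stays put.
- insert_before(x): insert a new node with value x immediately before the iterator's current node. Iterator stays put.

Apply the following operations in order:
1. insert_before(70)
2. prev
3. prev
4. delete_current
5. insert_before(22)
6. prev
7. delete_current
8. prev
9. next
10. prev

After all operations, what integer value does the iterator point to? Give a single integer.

After 1 (insert_before(70)): list=[70, 9, 2, 1, 7, 5, 3, 4] cursor@9
After 2 (prev): list=[70, 9, 2, 1, 7, 5, 3, 4] cursor@70
After 3 (prev): list=[70, 9, 2, 1, 7, 5, 3, 4] cursor@70
After 4 (delete_current): list=[9, 2, 1, 7, 5, 3, 4] cursor@9
After 5 (insert_before(22)): list=[22, 9, 2, 1, 7, 5, 3, 4] cursor@9
After 6 (prev): list=[22, 9, 2, 1, 7, 5, 3, 4] cursor@22
After 7 (delete_current): list=[9, 2, 1, 7, 5, 3, 4] cursor@9
After 8 (prev): list=[9, 2, 1, 7, 5, 3, 4] cursor@9
After 9 (next): list=[9, 2, 1, 7, 5, 3, 4] cursor@2
After 10 (prev): list=[9, 2, 1, 7, 5, 3, 4] cursor@9

Answer: 9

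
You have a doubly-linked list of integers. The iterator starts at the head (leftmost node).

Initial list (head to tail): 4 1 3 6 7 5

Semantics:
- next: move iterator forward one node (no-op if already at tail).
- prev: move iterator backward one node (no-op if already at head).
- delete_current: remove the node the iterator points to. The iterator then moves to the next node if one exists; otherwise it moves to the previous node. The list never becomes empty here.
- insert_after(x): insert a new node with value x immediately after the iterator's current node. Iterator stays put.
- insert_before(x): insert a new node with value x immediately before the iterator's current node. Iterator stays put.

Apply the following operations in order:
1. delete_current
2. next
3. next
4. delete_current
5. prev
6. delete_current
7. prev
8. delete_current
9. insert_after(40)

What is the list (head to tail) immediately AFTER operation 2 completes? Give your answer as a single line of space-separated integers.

After 1 (delete_current): list=[1, 3, 6, 7, 5] cursor@1
After 2 (next): list=[1, 3, 6, 7, 5] cursor@3

Answer: 1 3 6 7 5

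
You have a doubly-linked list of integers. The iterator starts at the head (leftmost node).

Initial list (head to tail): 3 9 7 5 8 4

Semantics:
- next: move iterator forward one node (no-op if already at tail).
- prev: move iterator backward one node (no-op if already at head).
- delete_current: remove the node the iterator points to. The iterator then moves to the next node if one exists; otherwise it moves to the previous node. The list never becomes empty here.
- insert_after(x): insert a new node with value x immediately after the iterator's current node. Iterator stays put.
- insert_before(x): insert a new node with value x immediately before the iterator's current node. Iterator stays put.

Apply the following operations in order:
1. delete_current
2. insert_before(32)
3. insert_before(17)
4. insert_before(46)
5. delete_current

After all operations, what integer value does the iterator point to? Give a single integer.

Answer: 7

Derivation:
After 1 (delete_current): list=[9, 7, 5, 8, 4] cursor@9
After 2 (insert_before(32)): list=[32, 9, 7, 5, 8, 4] cursor@9
After 3 (insert_before(17)): list=[32, 17, 9, 7, 5, 8, 4] cursor@9
After 4 (insert_before(46)): list=[32, 17, 46, 9, 7, 5, 8, 4] cursor@9
After 5 (delete_current): list=[32, 17, 46, 7, 5, 8, 4] cursor@7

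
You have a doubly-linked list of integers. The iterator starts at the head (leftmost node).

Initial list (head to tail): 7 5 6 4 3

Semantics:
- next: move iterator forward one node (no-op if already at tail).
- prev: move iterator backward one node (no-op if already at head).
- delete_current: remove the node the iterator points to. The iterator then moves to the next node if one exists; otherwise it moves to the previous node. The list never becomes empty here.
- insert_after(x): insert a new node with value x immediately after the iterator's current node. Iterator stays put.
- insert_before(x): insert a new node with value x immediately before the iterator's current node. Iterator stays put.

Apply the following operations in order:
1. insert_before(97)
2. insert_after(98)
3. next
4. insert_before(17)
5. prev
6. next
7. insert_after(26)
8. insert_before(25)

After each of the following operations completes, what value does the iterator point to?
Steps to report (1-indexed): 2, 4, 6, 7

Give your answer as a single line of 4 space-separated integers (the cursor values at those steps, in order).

Answer: 7 98 98 98

Derivation:
After 1 (insert_before(97)): list=[97, 7, 5, 6, 4, 3] cursor@7
After 2 (insert_after(98)): list=[97, 7, 98, 5, 6, 4, 3] cursor@7
After 3 (next): list=[97, 7, 98, 5, 6, 4, 3] cursor@98
After 4 (insert_before(17)): list=[97, 7, 17, 98, 5, 6, 4, 3] cursor@98
After 5 (prev): list=[97, 7, 17, 98, 5, 6, 4, 3] cursor@17
After 6 (next): list=[97, 7, 17, 98, 5, 6, 4, 3] cursor@98
After 7 (insert_after(26)): list=[97, 7, 17, 98, 26, 5, 6, 4, 3] cursor@98
After 8 (insert_before(25)): list=[97, 7, 17, 25, 98, 26, 5, 6, 4, 3] cursor@98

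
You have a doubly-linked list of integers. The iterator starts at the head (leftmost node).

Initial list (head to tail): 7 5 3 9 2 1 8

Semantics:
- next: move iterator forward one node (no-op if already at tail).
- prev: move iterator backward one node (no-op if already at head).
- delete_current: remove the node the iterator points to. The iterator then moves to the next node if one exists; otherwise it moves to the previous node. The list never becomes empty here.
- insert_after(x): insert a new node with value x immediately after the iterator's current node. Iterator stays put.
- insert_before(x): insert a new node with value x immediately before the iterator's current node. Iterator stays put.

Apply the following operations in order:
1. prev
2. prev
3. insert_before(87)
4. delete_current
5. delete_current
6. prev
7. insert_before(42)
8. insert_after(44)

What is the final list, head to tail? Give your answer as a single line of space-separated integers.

After 1 (prev): list=[7, 5, 3, 9, 2, 1, 8] cursor@7
After 2 (prev): list=[7, 5, 3, 9, 2, 1, 8] cursor@7
After 3 (insert_before(87)): list=[87, 7, 5, 3, 9, 2, 1, 8] cursor@7
After 4 (delete_current): list=[87, 5, 3, 9, 2, 1, 8] cursor@5
After 5 (delete_current): list=[87, 3, 9, 2, 1, 8] cursor@3
After 6 (prev): list=[87, 3, 9, 2, 1, 8] cursor@87
After 7 (insert_before(42)): list=[42, 87, 3, 9, 2, 1, 8] cursor@87
After 8 (insert_after(44)): list=[42, 87, 44, 3, 9, 2, 1, 8] cursor@87

Answer: 42 87 44 3 9 2 1 8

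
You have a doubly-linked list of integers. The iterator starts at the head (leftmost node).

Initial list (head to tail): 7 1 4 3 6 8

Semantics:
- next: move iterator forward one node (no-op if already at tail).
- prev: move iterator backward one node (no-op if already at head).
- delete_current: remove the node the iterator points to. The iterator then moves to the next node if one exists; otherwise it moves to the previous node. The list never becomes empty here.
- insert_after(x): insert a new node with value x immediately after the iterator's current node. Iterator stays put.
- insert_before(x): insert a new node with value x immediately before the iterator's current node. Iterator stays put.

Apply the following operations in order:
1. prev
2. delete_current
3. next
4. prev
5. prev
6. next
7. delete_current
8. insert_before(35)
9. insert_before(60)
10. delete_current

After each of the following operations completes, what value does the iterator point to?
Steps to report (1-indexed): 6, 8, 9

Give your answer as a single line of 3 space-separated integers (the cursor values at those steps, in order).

After 1 (prev): list=[7, 1, 4, 3, 6, 8] cursor@7
After 2 (delete_current): list=[1, 4, 3, 6, 8] cursor@1
After 3 (next): list=[1, 4, 3, 6, 8] cursor@4
After 4 (prev): list=[1, 4, 3, 6, 8] cursor@1
After 5 (prev): list=[1, 4, 3, 6, 8] cursor@1
After 6 (next): list=[1, 4, 3, 6, 8] cursor@4
After 7 (delete_current): list=[1, 3, 6, 8] cursor@3
After 8 (insert_before(35)): list=[1, 35, 3, 6, 8] cursor@3
After 9 (insert_before(60)): list=[1, 35, 60, 3, 6, 8] cursor@3
After 10 (delete_current): list=[1, 35, 60, 6, 8] cursor@6

Answer: 4 3 3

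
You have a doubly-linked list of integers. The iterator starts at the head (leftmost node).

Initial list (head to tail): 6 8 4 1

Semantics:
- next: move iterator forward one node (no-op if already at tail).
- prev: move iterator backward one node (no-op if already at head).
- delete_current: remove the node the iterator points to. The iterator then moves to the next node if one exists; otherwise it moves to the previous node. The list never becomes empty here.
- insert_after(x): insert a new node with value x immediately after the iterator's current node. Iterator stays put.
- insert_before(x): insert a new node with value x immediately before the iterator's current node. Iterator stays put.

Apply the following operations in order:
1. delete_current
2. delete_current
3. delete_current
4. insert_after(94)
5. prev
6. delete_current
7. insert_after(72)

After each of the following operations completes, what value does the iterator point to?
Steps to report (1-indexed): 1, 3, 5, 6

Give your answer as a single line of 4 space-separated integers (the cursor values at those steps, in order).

After 1 (delete_current): list=[8, 4, 1] cursor@8
After 2 (delete_current): list=[4, 1] cursor@4
After 3 (delete_current): list=[1] cursor@1
After 4 (insert_after(94)): list=[1, 94] cursor@1
After 5 (prev): list=[1, 94] cursor@1
After 6 (delete_current): list=[94] cursor@94
After 7 (insert_after(72)): list=[94, 72] cursor@94

Answer: 8 1 1 94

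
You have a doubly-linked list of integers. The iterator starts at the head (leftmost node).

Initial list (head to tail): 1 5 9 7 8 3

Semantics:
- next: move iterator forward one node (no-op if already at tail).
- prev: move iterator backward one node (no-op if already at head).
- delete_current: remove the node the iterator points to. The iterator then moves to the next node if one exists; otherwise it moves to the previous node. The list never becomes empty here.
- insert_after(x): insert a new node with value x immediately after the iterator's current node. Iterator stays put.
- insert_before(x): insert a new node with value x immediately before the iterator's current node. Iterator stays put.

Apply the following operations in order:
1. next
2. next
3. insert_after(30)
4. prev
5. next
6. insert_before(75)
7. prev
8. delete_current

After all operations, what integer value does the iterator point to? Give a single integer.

After 1 (next): list=[1, 5, 9, 7, 8, 3] cursor@5
After 2 (next): list=[1, 5, 9, 7, 8, 3] cursor@9
After 3 (insert_after(30)): list=[1, 5, 9, 30, 7, 8, 3] cursor@9
After 4 (prev): list=[1, 5, 9, 30, 7, 8, 3] cursor@5
After 5 (next): list=[1, 5, 9, 30, 7, 8, 3] cursor@9
After 6 (insert_before(75)): list=[1, 5, 75, 9, 30, 7, 8, 3] cursor@9
After 7 (prev): list=[1, 5, 75, 9, 30, 7, 8, 3] cursor@75
After 8 (delete_current): list=[1, 5, 9, 30, 7, 8, 3] cursor@9

Answer: 9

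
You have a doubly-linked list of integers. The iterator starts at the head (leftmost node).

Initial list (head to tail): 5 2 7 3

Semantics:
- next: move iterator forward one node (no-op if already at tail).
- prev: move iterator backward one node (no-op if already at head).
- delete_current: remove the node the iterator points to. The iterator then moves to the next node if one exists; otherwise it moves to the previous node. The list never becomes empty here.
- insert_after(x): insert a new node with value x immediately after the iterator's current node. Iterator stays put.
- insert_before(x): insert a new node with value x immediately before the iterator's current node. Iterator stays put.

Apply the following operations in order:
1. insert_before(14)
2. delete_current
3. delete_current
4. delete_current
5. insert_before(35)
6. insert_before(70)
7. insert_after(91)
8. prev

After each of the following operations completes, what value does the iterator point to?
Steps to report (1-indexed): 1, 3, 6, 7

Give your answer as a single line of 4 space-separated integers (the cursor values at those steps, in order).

After 1 (insert_before(14)): list=[14, 5, 2, 7, 3] cursor@5
After 2 (delete_current): list=[14, 2, 7, 3] cursor@2
After 3 (delete_current): list=[14, 7, 3] cursor@7
After 4 (delete_current): list=[14, 3] cursor@3
After 5 (insert_before(35)): list=[14, 35, 3] cursor@3
After 6 (insert_before(70)): list=[14, 35, 70, 3] cursor@3
After 7 (insert_after(91)): list=[14, 35, 70, 3, 91] cursor@3
After 8 (prev): list=[14, 35, 70, 3, 91] cursor@70

Answer: 5 7 3 3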